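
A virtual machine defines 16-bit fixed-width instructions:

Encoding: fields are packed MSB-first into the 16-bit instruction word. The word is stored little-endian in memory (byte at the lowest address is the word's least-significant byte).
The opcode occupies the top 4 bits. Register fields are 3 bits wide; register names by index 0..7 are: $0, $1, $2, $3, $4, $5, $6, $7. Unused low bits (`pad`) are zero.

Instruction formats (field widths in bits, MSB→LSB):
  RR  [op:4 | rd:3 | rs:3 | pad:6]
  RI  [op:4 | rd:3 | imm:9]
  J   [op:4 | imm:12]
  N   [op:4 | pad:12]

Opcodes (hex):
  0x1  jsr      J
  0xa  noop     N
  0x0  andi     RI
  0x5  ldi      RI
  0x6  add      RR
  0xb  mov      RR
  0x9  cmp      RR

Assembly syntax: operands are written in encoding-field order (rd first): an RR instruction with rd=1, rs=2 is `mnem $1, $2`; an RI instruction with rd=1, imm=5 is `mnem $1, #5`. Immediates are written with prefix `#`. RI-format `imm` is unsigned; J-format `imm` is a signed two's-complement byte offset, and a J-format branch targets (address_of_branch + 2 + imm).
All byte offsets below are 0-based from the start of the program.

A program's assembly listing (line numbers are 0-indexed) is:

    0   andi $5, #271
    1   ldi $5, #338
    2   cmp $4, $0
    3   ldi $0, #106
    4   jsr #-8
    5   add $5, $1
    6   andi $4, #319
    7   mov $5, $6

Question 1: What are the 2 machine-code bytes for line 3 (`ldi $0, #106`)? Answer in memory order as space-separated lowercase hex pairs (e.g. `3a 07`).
line 3 (ldi): pack op=0x5:4|rd=0:3|imm=106:9 = 0x506a; little→ 6a 50

6a 50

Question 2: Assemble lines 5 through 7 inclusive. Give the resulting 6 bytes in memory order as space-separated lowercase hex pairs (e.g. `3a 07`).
40 6a 3f 09 80 bb

5. add fields op=0x6:4|rd=5:3|rs=1:3|pad=0:6 → word 6a40h → 40 6a
6. andi fields op=0x0:4|rd=4:3|imm=319:9 → word 093fh → 3f 09
7. mov fields op=0xb:4|rd=5:3|rs=6:3|pad=0:6 → word bb80h → 80 bb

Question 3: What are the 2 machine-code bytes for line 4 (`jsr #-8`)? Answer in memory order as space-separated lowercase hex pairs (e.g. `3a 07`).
f8 1f

L4: jsr op=0x1:4|imm=-8:12 ⇒ 0x1ff8 ⇒ little f8 1f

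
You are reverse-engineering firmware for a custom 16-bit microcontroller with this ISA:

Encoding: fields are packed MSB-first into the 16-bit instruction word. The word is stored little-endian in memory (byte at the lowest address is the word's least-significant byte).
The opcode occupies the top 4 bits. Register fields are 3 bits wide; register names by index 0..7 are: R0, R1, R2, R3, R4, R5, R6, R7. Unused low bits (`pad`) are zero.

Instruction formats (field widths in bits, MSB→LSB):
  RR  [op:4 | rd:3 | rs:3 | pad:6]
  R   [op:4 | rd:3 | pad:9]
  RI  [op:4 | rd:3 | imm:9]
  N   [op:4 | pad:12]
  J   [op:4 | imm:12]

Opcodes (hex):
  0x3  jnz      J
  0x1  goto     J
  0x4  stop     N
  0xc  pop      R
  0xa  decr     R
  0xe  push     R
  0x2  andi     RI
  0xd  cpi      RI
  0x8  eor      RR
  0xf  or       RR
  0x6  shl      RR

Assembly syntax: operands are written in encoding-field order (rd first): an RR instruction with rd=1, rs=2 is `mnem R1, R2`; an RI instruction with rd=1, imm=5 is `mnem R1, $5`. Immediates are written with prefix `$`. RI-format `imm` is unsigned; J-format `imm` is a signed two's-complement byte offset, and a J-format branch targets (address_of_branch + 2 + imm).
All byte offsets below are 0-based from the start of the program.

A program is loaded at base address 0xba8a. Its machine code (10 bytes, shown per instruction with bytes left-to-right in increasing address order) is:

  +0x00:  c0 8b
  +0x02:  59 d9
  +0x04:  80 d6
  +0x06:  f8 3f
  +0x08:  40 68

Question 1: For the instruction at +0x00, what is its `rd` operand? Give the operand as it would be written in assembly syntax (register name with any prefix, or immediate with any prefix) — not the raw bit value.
off 0x00: read c0 8b as little → 0x8bc0
  top 4b → 0x8 → eor [RR]
  rd@[11:9]=0x5 ⇒ R5
  rs@[8:6]=0x7 ⇒ R7

R5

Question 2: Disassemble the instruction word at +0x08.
shl R4, R1

[08] 40 68 → 0x6840
  op=0x6840>>12=0x6 ⇒ shl (RR)
  rd@[11:9]=0x4 ⇒ R4
  rs@[8:6]=0x1 ⇒ R1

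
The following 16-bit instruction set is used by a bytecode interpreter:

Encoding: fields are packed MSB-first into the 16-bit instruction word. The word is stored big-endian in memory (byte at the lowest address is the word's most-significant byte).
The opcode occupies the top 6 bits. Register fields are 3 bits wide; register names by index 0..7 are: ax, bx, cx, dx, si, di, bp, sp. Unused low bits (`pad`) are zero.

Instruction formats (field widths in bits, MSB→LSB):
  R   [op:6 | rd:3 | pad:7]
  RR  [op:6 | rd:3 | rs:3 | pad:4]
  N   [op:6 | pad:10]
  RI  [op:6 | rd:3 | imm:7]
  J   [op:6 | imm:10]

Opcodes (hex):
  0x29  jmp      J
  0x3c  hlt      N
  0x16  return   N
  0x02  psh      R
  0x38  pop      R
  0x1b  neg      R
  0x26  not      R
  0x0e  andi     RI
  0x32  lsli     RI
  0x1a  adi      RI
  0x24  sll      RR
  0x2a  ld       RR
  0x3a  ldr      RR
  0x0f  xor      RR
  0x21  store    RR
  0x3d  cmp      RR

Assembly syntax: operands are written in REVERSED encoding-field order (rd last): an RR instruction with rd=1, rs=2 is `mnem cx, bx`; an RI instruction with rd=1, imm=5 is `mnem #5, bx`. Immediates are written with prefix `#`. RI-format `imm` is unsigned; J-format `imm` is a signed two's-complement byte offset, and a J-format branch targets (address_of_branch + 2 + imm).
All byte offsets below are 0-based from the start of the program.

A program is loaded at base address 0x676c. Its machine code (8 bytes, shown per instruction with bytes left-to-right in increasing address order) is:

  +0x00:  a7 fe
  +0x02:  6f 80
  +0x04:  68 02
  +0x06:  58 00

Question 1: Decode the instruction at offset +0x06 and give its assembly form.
return

off 0x06: read 58 00 as big → 0x5800
  opcode bits[15:10]=0x16: return/N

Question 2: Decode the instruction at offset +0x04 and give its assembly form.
off 0x04: read 68 02 as big → 0x6802
  opcode bits[15:10]=0x1a: adi/RI
  [9:7] rd=0 = ax
  [6:0] imm=2 = #2

adi #2, ax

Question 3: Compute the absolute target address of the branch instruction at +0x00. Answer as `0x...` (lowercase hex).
0x676c

[00] a7 fe → 0xa7fe
  top 6b → 0x29 → jmp [J]
  imm@[9:0]=0x3fe (s10→-2) ⇒ #-2
  target = base 0x676c + off 0x00 + 2 + imm -2 = 0x676c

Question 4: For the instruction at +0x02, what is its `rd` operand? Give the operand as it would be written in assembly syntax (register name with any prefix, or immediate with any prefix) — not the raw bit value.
+0x02: 6f 80 ⇒ word 0x6f80 (big)
  opcode bits[15:10]=0x1b: neg/R
  rd: (w>>7)&0x7=0x7 → sp

sp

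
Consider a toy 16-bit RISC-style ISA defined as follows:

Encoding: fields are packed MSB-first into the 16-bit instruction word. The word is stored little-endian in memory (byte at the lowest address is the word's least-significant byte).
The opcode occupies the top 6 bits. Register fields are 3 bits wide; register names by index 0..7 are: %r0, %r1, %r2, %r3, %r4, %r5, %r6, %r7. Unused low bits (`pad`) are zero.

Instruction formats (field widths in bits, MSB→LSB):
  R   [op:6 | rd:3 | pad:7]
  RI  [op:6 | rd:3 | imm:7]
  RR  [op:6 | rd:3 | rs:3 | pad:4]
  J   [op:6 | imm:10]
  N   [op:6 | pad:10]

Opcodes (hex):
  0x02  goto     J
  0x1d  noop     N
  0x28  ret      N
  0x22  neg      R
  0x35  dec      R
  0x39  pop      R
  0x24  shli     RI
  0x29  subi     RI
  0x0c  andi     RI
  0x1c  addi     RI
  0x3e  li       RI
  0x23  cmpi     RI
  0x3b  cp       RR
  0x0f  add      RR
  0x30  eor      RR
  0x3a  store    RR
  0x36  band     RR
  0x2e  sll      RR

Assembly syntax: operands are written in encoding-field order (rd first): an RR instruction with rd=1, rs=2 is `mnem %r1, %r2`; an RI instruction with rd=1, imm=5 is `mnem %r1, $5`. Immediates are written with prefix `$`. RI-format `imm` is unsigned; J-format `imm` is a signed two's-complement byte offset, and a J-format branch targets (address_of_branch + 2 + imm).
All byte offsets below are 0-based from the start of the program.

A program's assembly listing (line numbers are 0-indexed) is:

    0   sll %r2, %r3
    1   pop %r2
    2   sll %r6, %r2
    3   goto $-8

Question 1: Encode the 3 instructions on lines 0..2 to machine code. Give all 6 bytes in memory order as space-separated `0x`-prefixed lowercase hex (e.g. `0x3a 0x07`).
0x30 0xb9 0x00 0xe5 0x20 0xbb

0. sll fields op=0x2e:6|rd=2:3|rs=3:3|pad=0:4 → word b930h → 30 b9
1. pop fields op=0x39:6|rd=2:3|pad=0:7 → word e500h → 00 e5
2. sll fields op=0x2e:6|rd=6:3|rs=2:3|pad=0:4 → word bb20h → 20 bb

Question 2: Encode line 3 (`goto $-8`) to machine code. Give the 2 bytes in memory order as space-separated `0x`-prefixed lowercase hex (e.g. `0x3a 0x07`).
3. goto fields op=0x2:6|imm=-8:10 → word 0bf8h → f8 0b

0xf8 0x0b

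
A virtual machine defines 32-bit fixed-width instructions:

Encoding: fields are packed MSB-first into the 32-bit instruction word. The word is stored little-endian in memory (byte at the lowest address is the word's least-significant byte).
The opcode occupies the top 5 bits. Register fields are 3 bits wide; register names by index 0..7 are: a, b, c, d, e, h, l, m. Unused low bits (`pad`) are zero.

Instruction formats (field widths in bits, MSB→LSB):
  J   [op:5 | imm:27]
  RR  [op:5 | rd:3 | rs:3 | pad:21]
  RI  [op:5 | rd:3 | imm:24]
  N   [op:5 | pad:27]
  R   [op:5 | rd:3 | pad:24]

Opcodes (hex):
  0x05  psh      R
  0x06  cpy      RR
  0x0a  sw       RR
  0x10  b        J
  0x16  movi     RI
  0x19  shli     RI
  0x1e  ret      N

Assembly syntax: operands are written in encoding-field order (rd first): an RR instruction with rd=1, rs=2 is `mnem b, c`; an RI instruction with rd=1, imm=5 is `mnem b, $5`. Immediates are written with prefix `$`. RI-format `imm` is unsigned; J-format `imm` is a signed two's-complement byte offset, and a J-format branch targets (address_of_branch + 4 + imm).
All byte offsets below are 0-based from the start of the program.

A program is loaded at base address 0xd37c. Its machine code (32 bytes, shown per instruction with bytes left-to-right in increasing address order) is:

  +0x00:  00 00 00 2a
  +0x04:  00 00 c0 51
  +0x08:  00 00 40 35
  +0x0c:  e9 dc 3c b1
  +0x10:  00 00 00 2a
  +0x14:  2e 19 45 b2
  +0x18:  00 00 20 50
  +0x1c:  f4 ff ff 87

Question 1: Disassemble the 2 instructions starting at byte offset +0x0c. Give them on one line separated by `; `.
movi b, $3988713; psh c

off 0x0c: read e9 dc 3c b1 as little → 0xb13cdce9
  top 5b → 0x16 → movi [RI]
  rd: (w>>24)&0x7=0x1 → b
  imm: (w>>0)&0xffffff=0x3cdce9 → $3988713
off 0x10: read 00 00 00 2a as little → 0x2a000000
  top 5b → 0x5 → psh [R]
  rd: (w>>24)&0x7=0x2 → c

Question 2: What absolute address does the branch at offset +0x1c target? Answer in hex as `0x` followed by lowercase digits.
off 0x1c: read f4 ff ff 87 as little → 0x87fffff4
  op=0x87fffff4>>27=0x10 ⇒ b (J)
  imm@[26:0]=0x7fffff4 (s27→-12) ⇒ $-12
  target = base 0xd37c + off 0x1c + 4 + imm -12 = 0xd390

0xd390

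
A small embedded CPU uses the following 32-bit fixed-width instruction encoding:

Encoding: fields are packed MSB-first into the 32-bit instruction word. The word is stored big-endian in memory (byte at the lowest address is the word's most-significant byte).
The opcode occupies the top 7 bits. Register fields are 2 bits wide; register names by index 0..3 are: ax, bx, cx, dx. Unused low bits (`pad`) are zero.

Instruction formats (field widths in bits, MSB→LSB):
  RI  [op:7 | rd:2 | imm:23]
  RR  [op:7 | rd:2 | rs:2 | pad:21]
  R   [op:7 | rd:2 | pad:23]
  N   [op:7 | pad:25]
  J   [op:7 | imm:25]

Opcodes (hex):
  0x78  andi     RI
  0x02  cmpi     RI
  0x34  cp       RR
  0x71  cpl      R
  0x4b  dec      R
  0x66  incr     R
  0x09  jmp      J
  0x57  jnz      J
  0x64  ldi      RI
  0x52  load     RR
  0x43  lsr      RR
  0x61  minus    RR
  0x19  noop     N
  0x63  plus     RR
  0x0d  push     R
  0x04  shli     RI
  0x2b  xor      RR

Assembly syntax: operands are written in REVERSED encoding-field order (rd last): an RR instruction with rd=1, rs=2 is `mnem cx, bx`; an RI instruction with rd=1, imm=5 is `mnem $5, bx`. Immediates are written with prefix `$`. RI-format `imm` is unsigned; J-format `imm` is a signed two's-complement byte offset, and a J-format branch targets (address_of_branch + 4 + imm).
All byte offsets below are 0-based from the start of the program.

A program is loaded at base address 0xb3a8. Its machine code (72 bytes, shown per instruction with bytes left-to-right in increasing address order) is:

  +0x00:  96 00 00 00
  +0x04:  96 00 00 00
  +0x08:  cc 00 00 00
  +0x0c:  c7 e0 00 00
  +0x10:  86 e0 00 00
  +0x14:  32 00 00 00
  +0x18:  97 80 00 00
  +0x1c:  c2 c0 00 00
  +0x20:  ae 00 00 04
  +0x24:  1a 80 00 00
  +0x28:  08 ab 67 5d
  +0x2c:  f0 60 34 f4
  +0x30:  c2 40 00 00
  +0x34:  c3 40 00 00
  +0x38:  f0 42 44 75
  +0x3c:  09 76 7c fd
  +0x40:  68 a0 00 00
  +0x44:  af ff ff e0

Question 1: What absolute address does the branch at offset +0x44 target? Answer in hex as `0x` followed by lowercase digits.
0xb3d0

off 0x44: read af ff ff e0 as big → 0xafffffe0
  top 7b → 0x57 → jnz [J]
  imm@[24:0]=0x1ffffe0 (s25→-32) ⇒ $-32
  target = base 0xb3a8 + off 0x44 + 4 + imm -32 = 0xb3d0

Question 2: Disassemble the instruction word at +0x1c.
@+1c  big-endian(c2 c0 00 00) = 0xc2c00000
  top 7b → 0x61 → minus [RR]
  rd: (w>>23)&0x3=0x1 → bx
  rs: (w>>21)&0x3=0x2 → cx

minus cx, bx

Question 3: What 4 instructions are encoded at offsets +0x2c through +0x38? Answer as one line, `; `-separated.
andi $6305012, ax; minus cx, ax; minus cx, cx; andi $4342901, ax

[2c] f0 60 34 f4 → 0xf06034f4
  opcode bits[31:25]=0x78: andi/RI
  rd: (w>>23)&0x3=0x0 → ax
  imm: (w>>0)&0x7fffff=0x6034f4 → $6305012
[30] c2 40 00 00 → 0xc2400000
  opcode bits[31:25]=0x61: minus/RR
  rd: (w>>23)&0x3=0x0 → ax
  rs: (w>>21)&0x3=0x2 → cx
[34] c3 40 00 00 → 0xc3400000
  opcode bits[31:25]=0x61: minus/RR
  rd: (w>>23)&0x3=0x2 → cx
  rs: (w>>21)&0x3=0x2 → cx
[38] f0 42 44 75 → 0xf0424475
  opcode bits[31:25]=0x78: andi/RI
  rd: (w>>23)&0x3=0x0 → ax
  imm: (w>>0)&0x7fffff=0x424475 → $4342901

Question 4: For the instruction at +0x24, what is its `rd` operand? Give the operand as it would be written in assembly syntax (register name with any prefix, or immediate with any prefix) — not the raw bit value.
+0x24: 1a 80 00 00 ⇒ word 0x1a800000 (big)
  op=0x1a800000>>25=0xd ⇒ push (R)
  [24:23] rd=1 = bx

bx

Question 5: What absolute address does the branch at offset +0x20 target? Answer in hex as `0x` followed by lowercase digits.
[20] ae 00 00 04 → 0xae000004
  top 7b → 0x57 → jnz [J]
  [24:0] imm=4 = $4
  target = base 0xb3a8 + off 0x20 + 4 + imm 4 = 0xb3d0

0xb3d0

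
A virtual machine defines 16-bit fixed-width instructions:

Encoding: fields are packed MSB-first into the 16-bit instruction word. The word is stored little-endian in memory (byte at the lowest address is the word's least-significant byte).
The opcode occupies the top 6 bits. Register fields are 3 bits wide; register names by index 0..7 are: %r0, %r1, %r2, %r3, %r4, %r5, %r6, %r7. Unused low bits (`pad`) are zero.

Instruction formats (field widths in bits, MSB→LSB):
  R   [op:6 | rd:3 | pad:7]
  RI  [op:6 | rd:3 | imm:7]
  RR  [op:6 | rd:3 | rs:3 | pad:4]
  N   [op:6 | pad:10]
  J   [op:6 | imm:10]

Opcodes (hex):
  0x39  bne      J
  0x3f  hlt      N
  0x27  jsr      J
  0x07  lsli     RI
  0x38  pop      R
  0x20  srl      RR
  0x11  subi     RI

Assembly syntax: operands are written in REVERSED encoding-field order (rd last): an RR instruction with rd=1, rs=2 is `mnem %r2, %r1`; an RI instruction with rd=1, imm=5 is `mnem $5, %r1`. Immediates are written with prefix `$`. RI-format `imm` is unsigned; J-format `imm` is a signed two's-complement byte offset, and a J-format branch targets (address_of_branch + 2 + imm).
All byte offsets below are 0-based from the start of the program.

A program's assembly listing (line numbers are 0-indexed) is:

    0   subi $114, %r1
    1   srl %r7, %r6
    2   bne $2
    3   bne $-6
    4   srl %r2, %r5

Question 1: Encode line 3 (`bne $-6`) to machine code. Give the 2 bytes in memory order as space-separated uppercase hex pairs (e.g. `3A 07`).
3. bne fields op=0x39:6|imm=-6:10 → word e7fah → fa e7

FA E7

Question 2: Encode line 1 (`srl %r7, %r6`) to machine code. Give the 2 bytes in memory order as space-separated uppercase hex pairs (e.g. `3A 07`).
70 83

1. srl fields op=0x20:6|rd=6:3|rs=7:3|pad=0:4 → word 8370h → 70 83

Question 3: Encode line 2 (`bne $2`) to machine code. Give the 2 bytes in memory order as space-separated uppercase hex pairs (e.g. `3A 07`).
02 E4

2. bne fields op=0x39:6|imm=2:10 → word e402h → 02 e4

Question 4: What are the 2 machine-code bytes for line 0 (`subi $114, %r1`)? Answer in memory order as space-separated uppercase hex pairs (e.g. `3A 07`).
L0: subi op=0x11:6|rd=1:3|imm=114:7 ⇒ 0x44f2 ⇒ little f2 44

F2 44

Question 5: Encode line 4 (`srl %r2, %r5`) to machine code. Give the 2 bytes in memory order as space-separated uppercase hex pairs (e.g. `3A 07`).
A0 82

L4: srl op=0x20:6|rd=5:3|rs=2:3|pad=0:4 ⇒ 0x82a0 ⇒ little a0 82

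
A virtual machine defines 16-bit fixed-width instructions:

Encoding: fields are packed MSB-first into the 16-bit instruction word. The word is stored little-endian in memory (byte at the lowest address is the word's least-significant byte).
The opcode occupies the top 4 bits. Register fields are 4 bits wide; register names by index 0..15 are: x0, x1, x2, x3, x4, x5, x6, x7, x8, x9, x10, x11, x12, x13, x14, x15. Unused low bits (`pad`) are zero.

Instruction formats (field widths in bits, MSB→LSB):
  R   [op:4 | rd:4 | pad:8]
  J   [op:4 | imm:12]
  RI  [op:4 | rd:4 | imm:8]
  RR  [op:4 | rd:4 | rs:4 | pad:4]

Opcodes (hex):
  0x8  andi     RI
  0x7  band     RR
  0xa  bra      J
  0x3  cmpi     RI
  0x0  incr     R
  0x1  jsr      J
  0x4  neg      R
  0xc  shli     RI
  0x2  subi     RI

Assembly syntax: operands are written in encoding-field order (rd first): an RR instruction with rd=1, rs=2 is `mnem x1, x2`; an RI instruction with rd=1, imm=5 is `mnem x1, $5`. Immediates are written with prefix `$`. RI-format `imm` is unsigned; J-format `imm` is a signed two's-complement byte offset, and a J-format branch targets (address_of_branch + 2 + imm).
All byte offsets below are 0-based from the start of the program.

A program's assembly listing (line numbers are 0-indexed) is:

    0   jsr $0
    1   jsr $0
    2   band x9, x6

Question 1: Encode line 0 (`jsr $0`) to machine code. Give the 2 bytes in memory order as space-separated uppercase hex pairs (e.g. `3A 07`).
00 10

0. jsr fields op=0x1:4|imm=0:12 → word 1000h → 00 10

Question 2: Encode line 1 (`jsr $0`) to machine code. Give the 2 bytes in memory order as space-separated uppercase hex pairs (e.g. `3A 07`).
L1: jsr op=0x1:4|imm=0:12 ⇒ 0x1000 ⇒ little 00 10

00 10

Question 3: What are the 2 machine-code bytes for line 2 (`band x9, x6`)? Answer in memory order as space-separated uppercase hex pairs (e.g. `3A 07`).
60 79

2. band fields op=0x7:4|rd=9:4|rs=6:4|pad=0:4 → word 7960h → 60 79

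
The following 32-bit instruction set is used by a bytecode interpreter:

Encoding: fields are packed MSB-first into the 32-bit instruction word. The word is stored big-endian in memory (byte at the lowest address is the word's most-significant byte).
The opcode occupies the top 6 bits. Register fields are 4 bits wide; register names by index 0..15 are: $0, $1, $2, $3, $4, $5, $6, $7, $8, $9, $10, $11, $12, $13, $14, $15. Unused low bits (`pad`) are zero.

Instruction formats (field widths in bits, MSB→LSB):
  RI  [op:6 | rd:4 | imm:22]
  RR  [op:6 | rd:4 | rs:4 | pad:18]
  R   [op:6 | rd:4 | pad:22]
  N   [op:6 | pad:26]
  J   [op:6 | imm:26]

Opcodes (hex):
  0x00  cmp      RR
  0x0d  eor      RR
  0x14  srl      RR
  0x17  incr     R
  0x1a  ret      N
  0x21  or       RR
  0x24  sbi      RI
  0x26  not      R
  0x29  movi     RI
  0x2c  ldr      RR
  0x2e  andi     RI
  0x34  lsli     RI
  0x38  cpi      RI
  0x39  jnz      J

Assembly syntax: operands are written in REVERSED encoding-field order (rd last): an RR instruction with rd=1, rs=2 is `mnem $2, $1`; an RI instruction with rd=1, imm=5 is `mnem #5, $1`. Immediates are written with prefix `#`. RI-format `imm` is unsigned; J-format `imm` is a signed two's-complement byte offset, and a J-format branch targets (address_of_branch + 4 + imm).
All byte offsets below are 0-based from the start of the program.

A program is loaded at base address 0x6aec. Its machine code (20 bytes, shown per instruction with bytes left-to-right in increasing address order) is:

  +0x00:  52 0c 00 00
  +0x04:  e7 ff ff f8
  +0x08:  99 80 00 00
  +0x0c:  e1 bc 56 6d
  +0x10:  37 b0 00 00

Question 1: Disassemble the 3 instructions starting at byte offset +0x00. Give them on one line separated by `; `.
srl $3, $8; jnz #-8; not $6

@+00  big-endian(52 0c 00 00) = 0x520c0000
  opcode bits[31:26]=0x14: srl/RR
  rd: (w>>22)&0xf=0x8 → $8
  rs: (w>>18)&0xf=0x3 → $3
@+04  big-endian(e7 ff ff f8) = 0xe7fffff8
  opcode bits[31:26]=0x39: jnz/J
  imm: (w>>0)&0x3ffffff=0x3fffff8 (s26→-8) → #-8
@+08  big-endian(99 80 00 00) = 0x99800000
  opcode bits[31:26]=0x26: not/R
  rd: (w>>22)&0xf=0x6 → $6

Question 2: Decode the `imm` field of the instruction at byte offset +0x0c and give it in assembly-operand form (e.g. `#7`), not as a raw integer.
+0x0c: e1 bc 56 6d ⇒ word 0xe1bc566d (big)
  op=0xe1bc566d>>26=0x38 ⇒ cpi (RI)
  rd@[25:22]=0x6 ⇒ $6
  imm@[21:0]=0x3c566d ⇒ #3954285

#3954285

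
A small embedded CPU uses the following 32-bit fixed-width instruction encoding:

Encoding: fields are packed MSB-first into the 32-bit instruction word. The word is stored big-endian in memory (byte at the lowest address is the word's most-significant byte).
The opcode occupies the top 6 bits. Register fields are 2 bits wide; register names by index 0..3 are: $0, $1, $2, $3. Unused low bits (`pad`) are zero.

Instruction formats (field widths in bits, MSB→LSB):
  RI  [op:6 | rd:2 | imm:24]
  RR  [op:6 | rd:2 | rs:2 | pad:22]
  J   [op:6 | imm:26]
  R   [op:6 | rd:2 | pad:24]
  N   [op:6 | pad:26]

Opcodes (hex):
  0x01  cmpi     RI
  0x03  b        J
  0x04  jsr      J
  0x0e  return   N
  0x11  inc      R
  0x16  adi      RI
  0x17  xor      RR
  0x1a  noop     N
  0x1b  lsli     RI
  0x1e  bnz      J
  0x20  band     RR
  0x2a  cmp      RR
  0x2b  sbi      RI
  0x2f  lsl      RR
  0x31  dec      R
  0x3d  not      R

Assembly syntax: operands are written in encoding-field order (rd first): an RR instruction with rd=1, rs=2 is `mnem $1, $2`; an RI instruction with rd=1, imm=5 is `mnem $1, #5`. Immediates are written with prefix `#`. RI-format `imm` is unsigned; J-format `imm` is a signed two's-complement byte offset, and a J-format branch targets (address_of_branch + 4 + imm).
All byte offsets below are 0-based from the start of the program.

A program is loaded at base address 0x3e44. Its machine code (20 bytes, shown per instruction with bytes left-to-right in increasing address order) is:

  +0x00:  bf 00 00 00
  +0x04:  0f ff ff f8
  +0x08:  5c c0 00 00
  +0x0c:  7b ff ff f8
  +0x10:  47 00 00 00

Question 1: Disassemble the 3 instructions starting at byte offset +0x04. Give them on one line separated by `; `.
b #-8; xor $0, $3; bnz #-8

+0x04: 0f ff ff f8 ⇒ word 0x0ffffff8 (big)
  top 6b → 0x3 → b [J]
  [25:0] imm=67108856 (s26→-8) = #-8
+0x08: 5c c0 00 00 ⇒ word 0x5cc00000 (big)
  top 6b → 0x17 → xor [RR]
  [25:24] rd=0 = $0
  [23:22] rs=3 = $3
+0x0c: 7b ff ff f8 ⇒ word 0x7bfffff8 (big)
  top 6b → 0x1e → bnz [J]
  [25:0] imm=67108856 (s26→-8) = #-8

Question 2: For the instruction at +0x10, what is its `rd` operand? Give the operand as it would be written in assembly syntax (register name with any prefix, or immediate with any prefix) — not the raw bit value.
+0x10: 47 00 00 00 ⇒ word 0x47000000 (big)
  opcode bits[31:26]=0x11: inc/R
  rd: (w>>24)&0x3=0x3 → $3

$3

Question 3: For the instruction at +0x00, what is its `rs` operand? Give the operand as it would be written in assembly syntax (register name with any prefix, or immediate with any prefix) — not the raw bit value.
$0

@+00  big-endian(bf 00 00 00) = 0xbf000000
  opcode bits[31:26]=0x2f: lsl/RR
  rd@[25:24]=0x3 ⇒ $3
  rs@[23:22]=0x0 ⇒ $0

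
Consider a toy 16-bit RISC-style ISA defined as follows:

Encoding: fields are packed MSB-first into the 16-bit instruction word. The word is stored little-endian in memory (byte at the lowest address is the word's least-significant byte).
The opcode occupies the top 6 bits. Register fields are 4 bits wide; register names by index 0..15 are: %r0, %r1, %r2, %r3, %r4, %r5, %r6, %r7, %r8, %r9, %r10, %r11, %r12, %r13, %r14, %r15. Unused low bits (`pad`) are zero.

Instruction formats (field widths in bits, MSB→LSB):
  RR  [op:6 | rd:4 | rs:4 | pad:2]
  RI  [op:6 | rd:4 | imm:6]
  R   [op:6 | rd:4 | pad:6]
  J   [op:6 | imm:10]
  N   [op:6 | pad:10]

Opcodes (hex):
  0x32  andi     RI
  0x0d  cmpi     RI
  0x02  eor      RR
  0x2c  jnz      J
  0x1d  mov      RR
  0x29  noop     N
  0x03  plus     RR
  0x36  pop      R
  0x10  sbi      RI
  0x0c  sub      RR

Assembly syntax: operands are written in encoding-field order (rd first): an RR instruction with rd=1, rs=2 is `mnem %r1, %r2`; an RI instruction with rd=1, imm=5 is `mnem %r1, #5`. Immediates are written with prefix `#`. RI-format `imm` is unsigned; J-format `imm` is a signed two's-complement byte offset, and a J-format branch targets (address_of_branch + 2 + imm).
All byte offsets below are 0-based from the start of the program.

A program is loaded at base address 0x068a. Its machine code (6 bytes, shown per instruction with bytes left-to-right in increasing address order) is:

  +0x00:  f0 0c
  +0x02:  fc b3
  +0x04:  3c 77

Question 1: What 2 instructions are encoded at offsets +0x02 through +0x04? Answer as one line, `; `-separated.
jnz #-4; mov %r12, %r15

@+02  little-endian(fc b3) = 0xb3fc
  op=0xb3fc>>10=0x2c ⇒ jnz (J)
  imm: (w>>0)&0x3ff=0x3fc (s10→-4) → #-4
@+04  little-endian(3c 77) = 0x773c
  op=0x773c>>10=0x1d ⇒ mov (RR)
  rd: (w>>6)&0xf=0xc → %r12
  rs: (w>>2)&0xf=0xf → %r15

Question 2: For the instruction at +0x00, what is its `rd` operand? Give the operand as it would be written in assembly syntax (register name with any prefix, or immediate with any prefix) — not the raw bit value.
%r3

off 0x00: read f0 0c as little → 0x0cf0
  top 6b → 0x3 → plus [RR]
  rd@[9:6]=0x3 ⇒ %r3
  rs@[5:2]=0xc ⇒ %r12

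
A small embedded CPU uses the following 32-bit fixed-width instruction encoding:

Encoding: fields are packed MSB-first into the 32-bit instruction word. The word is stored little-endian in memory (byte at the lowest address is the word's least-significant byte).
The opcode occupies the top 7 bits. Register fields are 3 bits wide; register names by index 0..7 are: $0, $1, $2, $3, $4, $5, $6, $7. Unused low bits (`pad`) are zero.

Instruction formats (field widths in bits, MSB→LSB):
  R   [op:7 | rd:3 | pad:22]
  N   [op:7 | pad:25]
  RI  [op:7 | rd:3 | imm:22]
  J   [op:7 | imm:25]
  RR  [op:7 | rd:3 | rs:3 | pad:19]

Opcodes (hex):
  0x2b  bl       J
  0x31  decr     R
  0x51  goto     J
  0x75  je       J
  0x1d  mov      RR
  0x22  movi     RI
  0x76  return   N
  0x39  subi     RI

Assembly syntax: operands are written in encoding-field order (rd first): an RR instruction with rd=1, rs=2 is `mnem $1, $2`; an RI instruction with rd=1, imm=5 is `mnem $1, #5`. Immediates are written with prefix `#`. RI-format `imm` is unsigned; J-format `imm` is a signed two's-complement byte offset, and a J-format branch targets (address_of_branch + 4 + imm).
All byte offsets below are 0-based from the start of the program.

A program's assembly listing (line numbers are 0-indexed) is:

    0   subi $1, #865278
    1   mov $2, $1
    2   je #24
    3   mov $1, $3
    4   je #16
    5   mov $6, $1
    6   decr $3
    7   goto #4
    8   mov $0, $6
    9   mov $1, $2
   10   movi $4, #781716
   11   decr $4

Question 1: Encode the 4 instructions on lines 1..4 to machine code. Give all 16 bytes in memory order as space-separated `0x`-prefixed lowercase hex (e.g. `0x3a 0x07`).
line 1 (mov): pack op=0x1d:7|rd=2:3|rs=1:3|pad=0:19 = 0x3a880000; little→ 00 00 88 3a
line 2 (je): pack op=0x75:7|imm=24:25 = 0xea000018; little→ 18 00 00 ea
line 3 (mov): pack op=0x1d:7|rd=1:3|rs=3:3|pad=0:19 = 0x3a580000; little→ 00 00 58 3a
line 4 (je): pack op=0x75:7|imm=16:25 = 0xea000010; little→ 10 00 00 ea

0x00 0x00 0x88 0x3a 0x18 0x00 0x00 0xea 0x00 0x00 0x58 0x3a 0x10 0x00 0x00 0xea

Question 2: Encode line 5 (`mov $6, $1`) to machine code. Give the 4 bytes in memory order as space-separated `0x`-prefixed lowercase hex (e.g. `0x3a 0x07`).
5. mov fields op=0x1d:7|rd=6:3|rs=1:3|pad=0:19 → word 3b880000h → 00 00 88 3b

0x00 0x00 0x88 0x3b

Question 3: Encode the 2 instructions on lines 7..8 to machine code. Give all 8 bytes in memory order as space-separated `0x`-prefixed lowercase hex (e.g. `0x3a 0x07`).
0x04 0x00 0x00 0xa2 0x00 0x00 0x30 0x3a

7. goto fields op=0x51:7|imm=4:25 → word a2000004h → 04 00 00 a2
8. mov fields op=0x1d:7|rd=0:3|rs=6:3|pad=0:19 → word 3a300000h → 00 00 30 3a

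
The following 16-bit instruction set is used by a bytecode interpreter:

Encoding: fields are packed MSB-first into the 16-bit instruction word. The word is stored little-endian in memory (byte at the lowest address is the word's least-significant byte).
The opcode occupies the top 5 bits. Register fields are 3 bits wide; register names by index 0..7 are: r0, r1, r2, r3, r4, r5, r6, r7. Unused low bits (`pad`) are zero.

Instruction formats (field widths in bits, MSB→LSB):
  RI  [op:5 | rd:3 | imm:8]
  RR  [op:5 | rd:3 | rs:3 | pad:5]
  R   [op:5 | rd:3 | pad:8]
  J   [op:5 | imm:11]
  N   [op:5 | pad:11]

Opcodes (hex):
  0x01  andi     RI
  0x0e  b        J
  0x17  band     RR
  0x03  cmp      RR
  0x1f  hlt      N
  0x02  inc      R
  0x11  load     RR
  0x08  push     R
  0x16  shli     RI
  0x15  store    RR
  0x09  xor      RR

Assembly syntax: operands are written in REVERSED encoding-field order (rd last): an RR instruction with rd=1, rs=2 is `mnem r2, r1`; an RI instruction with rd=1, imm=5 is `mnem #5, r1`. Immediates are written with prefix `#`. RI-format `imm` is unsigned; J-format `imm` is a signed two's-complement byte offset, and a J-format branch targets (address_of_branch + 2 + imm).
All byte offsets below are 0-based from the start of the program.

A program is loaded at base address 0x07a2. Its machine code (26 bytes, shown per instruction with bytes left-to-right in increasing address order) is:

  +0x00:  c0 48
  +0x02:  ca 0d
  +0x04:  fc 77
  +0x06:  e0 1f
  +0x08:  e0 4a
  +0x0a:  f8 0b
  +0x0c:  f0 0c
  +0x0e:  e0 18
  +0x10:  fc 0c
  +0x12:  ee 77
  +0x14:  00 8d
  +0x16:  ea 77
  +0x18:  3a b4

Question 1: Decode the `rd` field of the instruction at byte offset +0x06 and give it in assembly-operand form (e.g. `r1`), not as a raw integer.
r7

@+06  little-endian(e0 1f) = 0x1fe0
  opcode bits[15:11]=0x3: cmp/RR
  [10:8] rd=7 = r7
  [7:5] rs=7 = r7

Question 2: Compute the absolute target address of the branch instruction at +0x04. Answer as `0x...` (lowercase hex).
0x07a4

+0x04: fc 77 ⇒ word 0x77fc (little)
  op=0x77fc>>11=0xe ⇒ b (J)
  imm: (w>>0)&0x7ff=0x7fc (s11→-4) → #-4
  target = base 0x07a2 + off 0x04 + 2 + imm -4 = 0x07a4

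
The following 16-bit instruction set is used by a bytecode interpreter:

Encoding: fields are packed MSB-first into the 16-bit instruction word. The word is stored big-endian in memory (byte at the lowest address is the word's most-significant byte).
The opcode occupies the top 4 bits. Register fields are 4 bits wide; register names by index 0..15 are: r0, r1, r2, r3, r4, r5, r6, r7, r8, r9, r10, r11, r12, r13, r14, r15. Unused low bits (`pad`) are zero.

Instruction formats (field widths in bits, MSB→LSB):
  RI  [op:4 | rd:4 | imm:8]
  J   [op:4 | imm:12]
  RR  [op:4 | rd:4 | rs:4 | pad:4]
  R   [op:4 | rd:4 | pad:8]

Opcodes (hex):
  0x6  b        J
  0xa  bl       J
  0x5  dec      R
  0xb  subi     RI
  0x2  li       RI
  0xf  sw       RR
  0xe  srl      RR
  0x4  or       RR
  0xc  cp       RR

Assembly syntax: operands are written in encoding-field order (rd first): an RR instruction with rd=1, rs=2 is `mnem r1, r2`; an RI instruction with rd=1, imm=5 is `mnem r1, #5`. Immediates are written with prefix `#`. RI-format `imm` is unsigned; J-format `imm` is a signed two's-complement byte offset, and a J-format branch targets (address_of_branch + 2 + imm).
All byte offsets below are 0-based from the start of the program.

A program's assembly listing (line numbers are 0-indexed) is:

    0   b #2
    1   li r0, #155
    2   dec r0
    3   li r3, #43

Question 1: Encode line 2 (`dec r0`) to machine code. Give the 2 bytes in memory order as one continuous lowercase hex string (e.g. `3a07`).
line 2 (dec): pack op=0x5:4|rd=0:4|pad=0:8 = 0x5000; big→ 50 00

5000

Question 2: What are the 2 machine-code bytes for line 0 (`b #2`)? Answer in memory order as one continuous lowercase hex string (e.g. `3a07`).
L0: b op=0x6:4|imm=2:12 ⇒ 0x6002 ⇒ big 60 02

6002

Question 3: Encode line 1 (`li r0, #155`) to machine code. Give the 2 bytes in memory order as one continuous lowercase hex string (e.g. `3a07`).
209b

1. li fields op=0x2:4|rd=0:4|imm=155:8 → word 209bh → 20 9b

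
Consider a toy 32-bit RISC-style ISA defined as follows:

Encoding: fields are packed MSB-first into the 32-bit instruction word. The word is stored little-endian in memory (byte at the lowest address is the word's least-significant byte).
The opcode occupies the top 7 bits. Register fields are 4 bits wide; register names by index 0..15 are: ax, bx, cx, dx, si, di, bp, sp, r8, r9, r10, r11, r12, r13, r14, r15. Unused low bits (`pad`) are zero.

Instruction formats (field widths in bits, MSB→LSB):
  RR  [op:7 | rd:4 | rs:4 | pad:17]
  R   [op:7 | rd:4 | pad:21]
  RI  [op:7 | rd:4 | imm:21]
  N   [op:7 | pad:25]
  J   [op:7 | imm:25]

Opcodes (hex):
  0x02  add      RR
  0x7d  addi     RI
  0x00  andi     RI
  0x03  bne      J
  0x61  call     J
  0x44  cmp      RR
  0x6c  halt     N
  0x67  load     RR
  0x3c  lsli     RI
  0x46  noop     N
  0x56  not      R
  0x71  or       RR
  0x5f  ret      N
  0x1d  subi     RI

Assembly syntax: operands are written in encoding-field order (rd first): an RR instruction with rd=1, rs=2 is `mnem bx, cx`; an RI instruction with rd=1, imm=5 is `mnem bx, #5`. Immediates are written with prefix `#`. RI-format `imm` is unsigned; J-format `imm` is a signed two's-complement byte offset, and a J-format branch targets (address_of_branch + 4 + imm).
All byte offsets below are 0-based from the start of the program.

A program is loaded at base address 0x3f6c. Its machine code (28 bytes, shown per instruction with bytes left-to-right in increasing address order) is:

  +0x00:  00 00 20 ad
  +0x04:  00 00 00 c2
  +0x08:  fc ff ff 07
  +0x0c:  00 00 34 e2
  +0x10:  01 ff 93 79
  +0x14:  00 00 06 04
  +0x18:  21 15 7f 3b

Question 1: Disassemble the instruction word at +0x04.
call #0

@+04  little-endian(00 00 00 c2) = 0xc2000000
  op=0xc2000000>>25=0x61 ⇒ call (J)
  imm: (w>>0)&0x1ffffff=0x0 → #0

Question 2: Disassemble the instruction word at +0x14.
add ax, dx

[14] 00 00 06 04 → 0x04060000
  op=0x04060000>>25=0x2 ⇒ add (RR)
  [24:21] rd=0 = ax
  [20:17] rs=3 = dx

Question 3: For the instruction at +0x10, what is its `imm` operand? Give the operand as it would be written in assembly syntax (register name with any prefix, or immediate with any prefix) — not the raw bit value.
#1310465

[10] 01 ff 93 79 → 0x7993ff01
  opcode bits[31:25]=0x3c: lsli/RI
  [24:21] rd=12 = r12
  [20:0] imm=1310465 = #1310465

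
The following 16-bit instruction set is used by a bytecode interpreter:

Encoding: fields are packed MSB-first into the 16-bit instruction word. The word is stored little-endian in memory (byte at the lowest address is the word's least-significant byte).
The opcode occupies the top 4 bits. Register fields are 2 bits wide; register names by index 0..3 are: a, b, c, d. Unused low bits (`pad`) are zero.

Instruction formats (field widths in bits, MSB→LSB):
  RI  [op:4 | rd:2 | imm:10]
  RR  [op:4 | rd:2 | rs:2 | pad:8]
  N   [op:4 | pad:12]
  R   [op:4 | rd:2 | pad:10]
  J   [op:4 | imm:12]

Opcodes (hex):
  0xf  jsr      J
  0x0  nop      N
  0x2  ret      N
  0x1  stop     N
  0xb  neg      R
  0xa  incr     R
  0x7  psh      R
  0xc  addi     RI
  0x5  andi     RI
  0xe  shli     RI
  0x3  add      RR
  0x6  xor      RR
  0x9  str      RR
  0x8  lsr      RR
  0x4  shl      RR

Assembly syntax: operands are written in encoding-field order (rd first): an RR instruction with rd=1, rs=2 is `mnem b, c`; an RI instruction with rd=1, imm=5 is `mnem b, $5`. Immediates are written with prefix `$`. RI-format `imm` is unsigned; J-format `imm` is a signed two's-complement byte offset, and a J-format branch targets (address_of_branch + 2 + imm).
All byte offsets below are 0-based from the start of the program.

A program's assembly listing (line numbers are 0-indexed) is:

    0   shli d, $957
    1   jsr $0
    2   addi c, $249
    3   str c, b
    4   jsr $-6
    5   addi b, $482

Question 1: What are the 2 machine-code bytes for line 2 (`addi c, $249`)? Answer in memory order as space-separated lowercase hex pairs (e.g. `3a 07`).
f9 c8

2. addi fields op=0xc:4|rd=2:2|imm=249:10 → word c8f9h → f9 c8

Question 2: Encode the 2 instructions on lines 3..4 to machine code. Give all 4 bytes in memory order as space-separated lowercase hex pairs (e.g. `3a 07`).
00 99 fa ff

L3: str op=0x9:4|rd=2:2|rs=1:2|pad=0:8 ⇒ 0x9900 ⇒ little 00 99
L4: jsr op=0xf:4|imm=-6:12 ⇒ 0xfffa ⇒ little fa ff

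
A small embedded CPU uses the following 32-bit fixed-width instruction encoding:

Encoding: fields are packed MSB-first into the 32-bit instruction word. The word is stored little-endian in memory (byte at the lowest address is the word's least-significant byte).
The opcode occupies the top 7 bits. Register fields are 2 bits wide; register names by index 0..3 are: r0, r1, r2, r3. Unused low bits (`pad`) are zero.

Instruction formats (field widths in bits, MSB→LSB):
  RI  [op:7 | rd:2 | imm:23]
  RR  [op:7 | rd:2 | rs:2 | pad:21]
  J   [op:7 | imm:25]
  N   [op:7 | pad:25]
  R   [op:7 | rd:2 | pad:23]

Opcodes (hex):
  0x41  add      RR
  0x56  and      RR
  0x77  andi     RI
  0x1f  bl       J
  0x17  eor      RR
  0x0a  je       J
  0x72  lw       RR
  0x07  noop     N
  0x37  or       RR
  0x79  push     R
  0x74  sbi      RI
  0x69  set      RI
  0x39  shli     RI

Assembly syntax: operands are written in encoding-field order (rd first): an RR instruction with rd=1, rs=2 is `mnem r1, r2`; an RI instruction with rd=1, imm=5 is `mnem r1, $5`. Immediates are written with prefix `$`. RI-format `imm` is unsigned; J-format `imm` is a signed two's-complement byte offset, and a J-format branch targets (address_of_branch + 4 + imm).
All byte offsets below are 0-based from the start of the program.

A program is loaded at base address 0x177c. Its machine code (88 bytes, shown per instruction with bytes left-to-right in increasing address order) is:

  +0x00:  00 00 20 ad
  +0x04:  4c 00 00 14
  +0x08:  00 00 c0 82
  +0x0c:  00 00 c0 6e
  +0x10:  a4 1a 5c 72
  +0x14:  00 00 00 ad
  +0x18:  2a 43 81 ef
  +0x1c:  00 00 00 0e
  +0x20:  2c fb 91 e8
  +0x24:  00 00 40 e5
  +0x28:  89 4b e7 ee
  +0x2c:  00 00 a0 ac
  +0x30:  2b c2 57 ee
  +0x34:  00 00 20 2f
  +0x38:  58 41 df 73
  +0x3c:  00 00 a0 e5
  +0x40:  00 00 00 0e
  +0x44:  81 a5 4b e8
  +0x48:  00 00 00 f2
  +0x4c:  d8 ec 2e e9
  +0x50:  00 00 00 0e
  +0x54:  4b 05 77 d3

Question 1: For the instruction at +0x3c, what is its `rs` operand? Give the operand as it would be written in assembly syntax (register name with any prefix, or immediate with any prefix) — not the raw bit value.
r1

[3c] 00 00 a0 e5 → 0xe5a00000
  top 7b → 0x72 → lw [RR]
  rd@[24:23]=0x3 ⇒ r3
  rs@[22:21]=0x1 ⇒ r1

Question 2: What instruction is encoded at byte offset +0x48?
@+48  little-endian(00 00 00 f2) = 0xf2000000
  opcode bits[31:25]=0x79: push/R
  rd: (w>>23)&0x3=0x0 → r0

push r0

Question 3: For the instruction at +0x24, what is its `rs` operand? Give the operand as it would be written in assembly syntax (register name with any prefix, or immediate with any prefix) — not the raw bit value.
+0x24: 00 00 40 e5 ⇒ word 0xe5400000 (little)
  opcode bits[31:25]=0x72: lw/RR
  rd: (w>>23)&0x3=0x2 → r2
  rs: (w>>21)&0x3=0x2 → r2

r2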